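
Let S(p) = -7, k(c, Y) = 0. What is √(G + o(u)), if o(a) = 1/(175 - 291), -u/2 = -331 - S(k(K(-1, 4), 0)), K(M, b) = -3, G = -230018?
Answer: I*√773780581/58 ≈ 479.6*I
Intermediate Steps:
u = 648 (u = -2*(-331 - 1*(-7)) = -2*(-331 + 7) = -2*(-324) = 648)
o(a) = -1/116 (o(a) = 1/(-116) = -1/116)
√(G + o(u)) = √(-230018 - 1/116) = √(-26682089/116) = I*√773780581/58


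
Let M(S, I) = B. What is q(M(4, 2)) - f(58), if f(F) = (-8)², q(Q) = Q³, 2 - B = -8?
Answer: 936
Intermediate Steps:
B = 10 (B = 2 - 1*(-8) = 2 + 8 = 10)
M(S, I) = 10
f(F) = 64
q(M(4, 2)) - f(58) = 10³ - 1*64 = 1000 - 64 = 936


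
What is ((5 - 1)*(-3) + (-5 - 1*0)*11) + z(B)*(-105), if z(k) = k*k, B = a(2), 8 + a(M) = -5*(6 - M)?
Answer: -82387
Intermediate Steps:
a(M) = -38 + 5*M (a(M) = -8 - 5*(6 - M) = -8 + (-30 + 5*M) = -38 + 5*M)
B = -28 (B = -38 + 5*2 = -38 + 10 = -28)
z(k) = k²
((5 - 1)*(-3) + (-5 - 1*0)*11) + z(B)*(-105) = ((5 - 1)*(-3) + (-5 - 1*0)*11) + (-28)²*(-105) = (4*(-3) + (-5 + 0)*11) + 784*(-105) = (-12 - 5*11) - 82320 = (-12 - 55) - 82320 = -67 - 82320 = -82387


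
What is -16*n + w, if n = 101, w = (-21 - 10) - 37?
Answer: -1684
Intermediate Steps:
w = -68 (w = -31 - 37 = -68)
-16*n + w = -16*101 - 68 = -1616 - 68 = -1684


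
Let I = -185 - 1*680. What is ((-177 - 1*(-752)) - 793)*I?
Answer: 188570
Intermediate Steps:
I = -865 (I = -185 - 680 = -865)
((-177 - 1*(-752)) - 793)*I = ((-177 - 1*(-752)) - 793)*(-865) = ((-177 + 752) - 793)*(-865) = (575 - 793)*(-865) = -218*(-865) = 188570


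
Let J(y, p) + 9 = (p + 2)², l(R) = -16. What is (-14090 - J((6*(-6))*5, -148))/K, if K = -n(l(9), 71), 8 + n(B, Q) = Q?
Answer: 3933/7 ≈ 561.86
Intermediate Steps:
n(B, Q) = -8 + Q
J(y, p) = -9 + (2 + p)² (J(y, p) = -9 + (p + 2)² = -9 + (2 + p)²)
K = -63 (K = -(-8 + 71) = -1*63 = -63)
(-14090 - J((6*(-6))*5, -148))/K = (-14090 - (-9 + (2 - 148)²))/(-63) = (-14090 - (-9 + (-146)²))*(-1/63) = (-14090 - (-9 + 21316))*(-1/63) = (-14090 - 1*21307)*(-1/63) = (-14090 - 21307)*(-1/63) = -35397*(-1/63) = 3933/7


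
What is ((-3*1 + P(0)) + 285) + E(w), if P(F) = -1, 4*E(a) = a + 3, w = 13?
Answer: 285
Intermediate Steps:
E(a) = ¾ + a/4 (E(a) = (a + 3)/4 = (3 + a)/4 = ¾ + a/4)
((-3*1 + P(0)) + 285) + E(w) = ((-3*1 - 1) + 285) + (¾ + (¼)*13) = ((-3 - 1) + 285) + (¾ + 13/4) = (-4 + 285) + 4 = 281 + 4 = 285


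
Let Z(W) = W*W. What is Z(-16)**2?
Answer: 65536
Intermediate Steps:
Z(W) = W**2
Z(-16)**2 = ((-16)**2)**2 = 256**2 = 65536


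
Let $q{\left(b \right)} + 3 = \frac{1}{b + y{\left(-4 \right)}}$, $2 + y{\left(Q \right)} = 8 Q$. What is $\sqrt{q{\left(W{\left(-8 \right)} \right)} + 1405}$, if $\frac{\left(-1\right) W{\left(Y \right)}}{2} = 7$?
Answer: $\frac{\sqrt{201885}}{12} \approx 37.443$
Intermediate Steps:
$y{\left(Q \right)} = -2 + 8 Q$
$W{\left(Y \right)} = -14$ ($W{\left(Y \right)} = \left(-2\right) 7 = -14$)
$q{\left(b \right)} = -3 + \frac{1}{-34 + b}$ ($q{\left(b \right)} = -3 + \frac{1}{b + \left(-2 + 8 \left(-4\right)\right)} = -3 + \frac{1}{b - 34} = -3 + \frac{1}{-34 + b}$)
$\sqrt{q{\left(W{\left(-8 \right)} \right)} + 1405} = \sqrt{\frac{103 - -42}{-34 - 14} + 1405} = \sqrt{\frac{103 + 42}{-48} + 1405} = \sqrt{\left(- \frac{1}{48}\right) 145 + 1405} = \sqrt{- \frac{145}{48} + 1405} = \sqrt{\frac{67295}{48}} = \frac{\sqrt{201885}}{12}$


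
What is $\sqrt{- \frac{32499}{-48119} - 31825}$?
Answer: $\frac{2 i \sqrt{18421813913611}}{48119} \approx 178.39 i$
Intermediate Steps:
$\sqrt{- \frac{32499}{-48119} - 31825} = \sqrt{\left(-32499\right) \left(- \frac{1}{48119}\right) - 31825} = \sqrt{\frac{32499}{48119} - 31825} = \sqrt{- \frac{1531354676}{48119}} = \frac{2 i \sqrt{18421813913611}}{48119}$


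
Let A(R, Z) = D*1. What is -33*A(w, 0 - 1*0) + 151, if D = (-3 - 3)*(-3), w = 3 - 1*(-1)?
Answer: -443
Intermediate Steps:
w = 4 (w = 3 + 1 = 4)
D = 18 (D = -6*(-3) = 18)
A(R, Z) = 18 (A(R, Z) = 18*1 = 18)
-33*A(w, 0 - 1*0) + 151 = -33*18 + 151 = -594 + 151 = -443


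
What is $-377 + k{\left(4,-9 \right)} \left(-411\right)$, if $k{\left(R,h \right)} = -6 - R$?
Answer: $3733$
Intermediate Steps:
$-377 + k{\left(4,-9 \right)} \left(-411\right) = -377 + \left(-6 - 4\right) \left(-411\right) = -377 - -4110 = -377 + 4110 = 3733$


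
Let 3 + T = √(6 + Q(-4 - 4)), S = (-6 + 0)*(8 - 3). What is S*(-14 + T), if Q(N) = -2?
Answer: 450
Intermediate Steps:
S = -30 (S = -6*5 = -30)
T = -1 (T = -3 + √(6 - 2) = -3 + √4 = -3 + 2 = -1)
S*(-14 + T) = -30*(-14 - 1) = -30*(-15) = 450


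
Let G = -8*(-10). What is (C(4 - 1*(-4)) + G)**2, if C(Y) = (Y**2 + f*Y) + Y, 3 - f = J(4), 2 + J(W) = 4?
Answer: 25600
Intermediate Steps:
J(W) = 2 (J(W) = -2 + 4 = 2)
f = 1 (f = 3 - 1*2 = 3 - 2 = 1)
C(Y) = Y**2 + 2*Y (C(Y) = (Y**2 + 1*Y) + Y = (Y**2 + Y) + Y = (Y + Y**2) + Y = Y**2 + 2*Y)
G = 80
(C(4 - 1*(-4)) + G)**2 = ((4 - 1*(-4))*(2 + (4 - 1*(-4))) + 80)**2 = ((4 + 4)*(2 + (4 + 4)) + 80)**2 = (8*(2 + 8) + 80)**2 = (8*10 + 80)**2 = (80 + 80)**2 = 160**2 = 25600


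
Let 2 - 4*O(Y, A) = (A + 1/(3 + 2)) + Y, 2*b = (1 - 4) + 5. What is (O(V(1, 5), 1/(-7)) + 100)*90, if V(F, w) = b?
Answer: 126297/14 ≈ 9021.2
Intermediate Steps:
b = 1 (b = ((1 - 4) + 5)/2 = (-3 + 5)/2 = (1/2)*2 = 1)
V(F, w) = 1
O(Y, A) = 9/20 - A/4 - Y/4 (O(Y, A) = 1/2 - ((A + 1/(3 + 2)) + Y)/4 = 1/2 - ((A + 1/5) + Y)/4 = 1/2 - ((1/5 + A) + Y)/4 = 1/2 - (1/5 + A + Y)/4 = 1/2 + (-1/20 - A/4 - Y/4) = 9/20 - A/4 - Y/4)
(O(V(1, 5), 1/(-7)) + 100)*90 = ((9/20 - 1/(4*(-7)) - 1/4*1) + 100)*90 = ((9/20 - (-1)/(4*7) - 1/4) + 100)*90 = ((9/20 - 1/4*(-1/7) - 1/4) + 100)*90 = ((9/20 + 1/28 - 1/4) + 100)*90 = (33/140 + 100)*90 = (14033/140)*90 = 126297/14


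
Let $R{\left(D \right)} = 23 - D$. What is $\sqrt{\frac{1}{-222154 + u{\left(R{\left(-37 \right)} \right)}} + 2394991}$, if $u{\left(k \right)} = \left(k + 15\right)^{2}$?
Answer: $\frac{\sqrt{112288692815707902}}{216529} \approx 1547.6$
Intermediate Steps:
$u{\left(k \right)} = \left(15 + k\right)^{2}$
$\sqrt{\frac{1}{-222154 + u{\left(R{\left(-37 \right)} \right)}} + 2394991} = \sqrt{\frac{1}{-222154 + \left(15 + \left(23 - -37\right)\right)^{2}} + 2394991} = \sqrt{\frac{1}{-222154 + \left(15 + \left(23 + 37\right)\right)^{2}} + 2394991} = \sqrt{\frac{1}{-222154 + \left(15 + 60\right)^{2}} + 2394991} = \sqrt{\frac{1}{-222154 + 75^{2}} + 2394991} = \sqrt{\frac{1}{-222154 + 5625} + 2394991} = \sqrt{\frac{1}{-216529} + 2394991} = \sqrt{- \frac{1}{216529} + 2394991} = \sqrt{\frac{518585006238}{216529}} = \frac{\sqrt{112288692815707902}}{216529}$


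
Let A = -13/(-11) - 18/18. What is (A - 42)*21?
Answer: -9660/11 ≈ -878.18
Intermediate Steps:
A = 2/11 (A = -13*(-1/11) - 18*1/18 = 13/11 - 1 = 2/11 ≈ 0.18182)
(A - 42)*21 = (2/11 - 42)*21 = -460/11*21 = -9660/11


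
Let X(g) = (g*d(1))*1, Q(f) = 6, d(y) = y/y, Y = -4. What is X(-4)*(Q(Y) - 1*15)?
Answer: 36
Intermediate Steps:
d(y) = 1
X(g) = g (X(g) = (g*1)*1 = g*1 = g)
X(-4)*(Q(Y) - 1*15) = -4*(6 - 1*15) = -4*(6 - 15) = -4*(-9) = 36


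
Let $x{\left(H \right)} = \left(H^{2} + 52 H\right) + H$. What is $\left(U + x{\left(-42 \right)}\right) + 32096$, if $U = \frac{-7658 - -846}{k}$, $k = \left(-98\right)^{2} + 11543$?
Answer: $\frac{668957386}{21147} \approx 31634.0$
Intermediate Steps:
$k = 21147$ ($k = 9604 + 11543 = 21147$)
$x{\left(H \right)} = H^{2} + 53 H$
$U = - \frac{6812}{21147}$ ($U = \frac{-7658 - -846}{21147} = \left(-7658 + 846\right) \frac{1}{21147} = \left(-6812\right) \frac{1}{21147} = - \frac{6812}{21147} \approx -0.32213$)
$\left(U + x{\left(-42 \right)}\right) + 32096 = \left(- \frac{6812}{21147} - 42 \left(53 - 42\right)\right) + 32096 = \left(- \frac{6812}{21147} - 462\right) + 32096 = - \frac{9776726}{21147} + 32096 = \frac{668957386}{21147}$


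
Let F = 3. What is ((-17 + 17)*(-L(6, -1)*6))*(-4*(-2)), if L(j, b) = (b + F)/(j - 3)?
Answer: 0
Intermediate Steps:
L(j, b) = (3 + b)/(-3 + j) (L(j, b) = (b + 3)/(j - 3) = (3 + b)/(-3 + j))
((-17 + 17)*(-L(6, -1)*6))*(-4*(-2)) = ((-17 + 17)*(-(3 - 1)/(-3 + 6)*6))*(-4*(-2)) = (0*(-2/3*6))*8 = (0*(-1*⅔*6))*8 = (0*(-⅔*6))*8 = (0*(-4))*8 = 0*8 = 0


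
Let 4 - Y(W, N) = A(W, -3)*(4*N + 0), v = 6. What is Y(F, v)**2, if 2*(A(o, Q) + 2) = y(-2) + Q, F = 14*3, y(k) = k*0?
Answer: 7744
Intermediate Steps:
y(k) = 0
F = 42
A(o, Q) = -2 + Q/2 (A(o, Q) = -2 + (0 + Q)/2 = -2 + Q/2)
Y(W, N) = 4 + 14*N (Y(W, N) = 4 - (-2 + (1/2)*(-3))*(4*N + 0) = 4 - (-2 - 3/2)*4*N = 4 - (-7)*4*N/2 = 4 - (-14)*N = 4 + 14*N)
Y(F, v)**2 = (4 + 14*6)**2 = (4 + 84)**2 = 88**2 = 7744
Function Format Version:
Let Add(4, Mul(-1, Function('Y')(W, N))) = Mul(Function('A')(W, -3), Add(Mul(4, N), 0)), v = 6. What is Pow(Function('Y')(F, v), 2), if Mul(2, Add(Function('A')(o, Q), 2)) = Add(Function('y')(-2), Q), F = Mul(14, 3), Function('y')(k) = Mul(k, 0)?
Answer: 7744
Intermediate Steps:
Function('y')(k) = 0
F = 42
Function('A')(o, Q) = Add(-2, Mul(Rational(1, 2), Q)) (Function('A')(o, Q) = Add(-2, Mul(Rational(1, 2), Add(0, Q))) = Add(-2, Mul(Rational(1, 2), Q)))
Function('Y')(W, N) = Add(4, Mul(14, N)) (Function('Y')(W, N) = Add(4, Mul(-1, Mul(Add(-2, Mul(Rational(1, 2), -3)), Add(Mul(4, N), 0)))) = Add(4, Mul(-1, Mul(Add(-2, Rational(-3, 2)), Mul(4, N)))) = Add(4, Mul(-1, Mul(Rational(-7, 2), Mul(4, N)))) = Add(4, Mul(-1, Mul(-14, N))) = Add(4, Mul(14, N)))
Pow(Function('Y')(F, v), 2) = Pow(Add(4, Mul(14, 6)), 2) = Pow(Add(4, 84), 2) = Pow(88, 2) = 7744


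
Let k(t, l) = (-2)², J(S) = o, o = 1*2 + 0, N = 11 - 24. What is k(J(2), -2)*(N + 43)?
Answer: 120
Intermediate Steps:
N = -13
o = 2 (o = 2 + 0 = 2)
J(S) = 2
k(t, l) = 4
k(J(2), -2)*(N + 43) = 4*(-13 + 43) = 4*30 = 120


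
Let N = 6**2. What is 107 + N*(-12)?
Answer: -325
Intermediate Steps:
N = 36
107 + N*(-12) = 107 + 36*(-12) = 107 - 432 = -325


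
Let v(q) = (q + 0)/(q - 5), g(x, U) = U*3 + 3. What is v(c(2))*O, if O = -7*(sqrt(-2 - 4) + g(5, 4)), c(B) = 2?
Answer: 70 + 14*I*sqrt(6)/3 ≈ 70.0 + 11.431*I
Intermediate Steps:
g(x, U) = 3 + 3*U (g(x, U) = 3*U + 3 = 3 + 3*U)
v(q) = q/(-5 + q)
O = -105 - 7*I*sqrt(6) (O = -7*(sqrt(-2 - 4) + (3 + 3*4)) = -7*(sqrt(-6) + (3 + 12)) = -7*(I*sqrt(6) + 15) = -7*(15 + I*sqrt(6)) = -105 - 7*I*sqrt(6) ≈ -105.0 - 17.146*I)
v(c(2))*O = (2/(-5 + 2))*(-105 - 7*I*sqrt(6)) = (2/(-3))*(-105 - 7*I*sqrt(6)) = (2*(-1/3))*(-105 - 7*I*sqrt(6)) = -2*(-105 - 7*I*sqrt(6))/3 = 70 + 14*I*sqrt(6)/3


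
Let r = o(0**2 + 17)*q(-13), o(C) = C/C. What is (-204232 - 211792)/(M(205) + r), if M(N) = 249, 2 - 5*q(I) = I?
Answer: -14858/9 ≈ -1650.9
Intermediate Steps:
q(I) = 2/5 - I/5
o(C) = 1
r = 3 (r = 1*(2/5 - 1/5*(-13)) = 1*(2/5 + 13/5) = 1*3 = 3)
(-204232 - 211792)/(M(205) + r) = (-204232 - 211792)/(249 + 3) = -416024/252 = -416024*1/252 = -14858/9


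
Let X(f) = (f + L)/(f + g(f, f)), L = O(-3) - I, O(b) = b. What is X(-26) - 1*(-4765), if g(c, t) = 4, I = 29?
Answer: 52444/11 ≈ 4767.6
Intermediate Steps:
L = -32 (L = -3 - 1*29 = -3 - 29 = -32)
X(f) = (-32 + f)/(4 + f) (X(f) = (f - 32)/(f + 4) = (-32 + f)/(4 + f))
X(-26) - 1*(-4765) = (-32 - 26)/(4 - 26) - 1*(-4765) = -58/(-22) + 4765 = -1/22*(-58) + 4765 = 29/11 + 4765 = 52444/11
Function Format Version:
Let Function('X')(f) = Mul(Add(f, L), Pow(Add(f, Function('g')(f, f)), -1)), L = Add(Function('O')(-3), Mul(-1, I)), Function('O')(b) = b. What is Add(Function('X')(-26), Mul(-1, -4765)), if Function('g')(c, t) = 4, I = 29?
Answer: Rational(52444, 11) ≈ 4767.6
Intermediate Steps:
L = -32 (L = Add(-3, Mul(-1, 29)) = Add(-3, -29) = -32)
Function('X')(f) = Mul(Pow(Add(4, f), -1), Add(-32, f)) (Function('X')(f) = Mul(Add(f, -32), Pow(Add(f, 4), -1)) = Mul(Add(-32, f), Pow(Add(4, f), -1)) = Mul(Pow(Add(4, f), -1), Add(-32, f)))
Add(Function('X')(-26), Mul(-1, -4765)) = Add(Mul(Pow(Add(4, -26), -1), Add(-32, -26)), Mul(-1, -4765)) = Add(Mul(Pow(-22, -1), -58), 4765) = Add(Mul(Rational(-1, 22), -58), 4765) = Add(Rational(29, 11), 4765) = Rational(52444, 11)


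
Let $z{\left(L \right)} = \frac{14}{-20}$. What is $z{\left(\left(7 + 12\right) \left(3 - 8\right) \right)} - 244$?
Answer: $- \frac{2447}{10} \approx -244.7$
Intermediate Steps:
$z{\left(L \right)} = - \frac{7}{10}$ ($z{\left(L \right)} = 14 \left(- \frac{1}{20}\right) = - \frac{7}{10}$)
$z{\left(\left(7 + 12\right) \left(3 - 8\right) \right)} - 244 = - \frac{7}{10} - 244 = - \frac{2447}{10}$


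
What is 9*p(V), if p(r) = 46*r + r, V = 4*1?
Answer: 1692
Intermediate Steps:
V = 4
p(r) = 47*r
9*p(V) = 9*(47*4) = 9*188 = 1692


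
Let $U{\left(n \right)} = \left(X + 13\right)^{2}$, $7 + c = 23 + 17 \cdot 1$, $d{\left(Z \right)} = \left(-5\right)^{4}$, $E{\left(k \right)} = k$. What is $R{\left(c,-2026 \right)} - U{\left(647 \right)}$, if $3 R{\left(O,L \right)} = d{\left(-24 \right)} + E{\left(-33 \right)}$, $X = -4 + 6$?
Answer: $- \frac{83}{3} \approx -27.667$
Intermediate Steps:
$d{\left(Z \right)} = 625$
$c = 33$ ($c = -7 + \left(23 + 17 \cdot 1\right) = -7 + \left(23 + 17\right) = -7 + 40 = 33$)
$X = 2$
$R{\left(O,L \right)} = \frac{592}{3}$ ($R{\left(O,L \right)} = \frac{625 - 33}{3} = \frac{1}{3} \cdot 592 = \frac{592}{3}$)
$U{\left(n \right)} = 225$ ($U{\left(n \right)} = \left(2 + 13\right)^{2} = 15^{2} = 225$)
$R{\left(c,-2026 \right)} - U{\left(647 \right)} = \frac{592}{3} - 225 = - \frac{83}{3}$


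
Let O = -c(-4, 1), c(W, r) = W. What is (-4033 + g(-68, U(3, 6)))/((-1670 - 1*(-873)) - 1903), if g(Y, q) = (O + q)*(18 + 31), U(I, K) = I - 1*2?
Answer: 947/675 ≈ 1.4030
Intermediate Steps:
U(I, K) = -2 + I (U(I, K) = I - 2 = -2 + I)
O = 4 (O = -1*(-4) = 4)
g(Y, q) = 196 + 49*q (g(Y, q) = (4 + q)*(18 + 31) = (4 + q)*49 = 196 + 49*q)
(-4033 + g(-68, U(3, 6)))/((-1670 - 1*(-873)) - 1903) = (-4033 + (196 + 49*(-2 + 3)))/((-1670 - 1*(-873)) - 1903) = (-4033 + (196 + 49*1))/((-1670 + 873) - 1903) = (-4033 + (196 + 49))/(-797 - 1903) = (-4033 + 245)/(-2700) = -3788*(-1/2700) = 947/675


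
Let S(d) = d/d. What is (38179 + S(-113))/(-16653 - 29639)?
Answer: -9545/11573 ≈ -0.82476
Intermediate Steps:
S(d) = 1
(38179 + S(-113))/(-16653 - 29639) = (38179 + 1)/(-16653 - 29639) = 38180/(-46292) = 38180*(-1/46292) = -9545/11573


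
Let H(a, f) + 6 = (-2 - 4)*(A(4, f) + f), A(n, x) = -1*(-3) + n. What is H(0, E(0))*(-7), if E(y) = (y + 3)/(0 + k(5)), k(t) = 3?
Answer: 378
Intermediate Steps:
A(n, x) = 3 + n
E(y) = 1 + y/3 (E(y) = (y + 3)/(0 + 3) = (3 + y)/3 = (3 + y)*(1/3) = 1 + y/3)
H(a, f) = -48 - 6*f (H(a, f) = -6 + (-2 - 4)*((3 + 4) + f) = -6 - 6*(7 + f) = -6 + (-42 - 6*f) = -48 - 6*f)
H(0, E(0))*(-7) = (-48 - 6*(1 + (1/3)*0))*(-7) = (-48 - 6*(1 + 0))*(-7) = (-48 - 6*1)*(-7) = (-48 - 6)*(-7) = -54*(-7) = 378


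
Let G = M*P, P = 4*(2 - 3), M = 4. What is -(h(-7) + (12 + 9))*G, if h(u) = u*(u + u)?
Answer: 1904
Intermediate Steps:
h(u) = 2*u² (h(u) = u*(2*u) = 2*u²)
P = -4 (P = 4*(-1) = -4)
G = -16 (G = 4*(-4) = -16)
-(h(-7) + (12 + 9))*G = -(2*(-7)² + (12 + 9))*(-16) = -(2*49 + 21)*(-16) = -(98 + 21)*(-16) = -119*(-16) = -1*(-1904) = 1904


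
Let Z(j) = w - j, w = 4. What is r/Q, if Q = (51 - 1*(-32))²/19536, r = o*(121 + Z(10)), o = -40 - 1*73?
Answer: -253870320/6889 ≈ -36852.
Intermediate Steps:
Z(j) = 4 - j
o = -113 (o = -40 - 73 = -113)
r = -12995 (r = -113*(121 + (4 - 1*10)) = -113*(121 + (4 - 10)) = -113*(121 - 6) = -113*115 = -12995)
Q = 6889/19536 (Q = (51 + 32)²*(1/19536) = 83²*(1/19536) = 6889*(1/19536) = 6889/19536 ≈ 0.35263)
r/Q = -12995/6889/19536 = -12995*19536/6889 = -253870320/6889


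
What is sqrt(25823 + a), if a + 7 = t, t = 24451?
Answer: sqrt(50267) ≈ 224.20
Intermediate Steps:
a = 24444 (a = -7 + 24451 = 24444)
sqrt(25823 + a) = sqrt(25823 + 24444) = sqrt(50267)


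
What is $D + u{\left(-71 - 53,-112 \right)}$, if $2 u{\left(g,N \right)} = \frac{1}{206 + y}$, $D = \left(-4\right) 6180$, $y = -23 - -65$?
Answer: $- \frac{12261119}{496} \approx -24720.0$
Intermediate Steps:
$y = 42$ ($y = -23 + 65 = 42$)
$D = -24720$
$u{\left(g,N \right)} = \frac{1}{496}$ ($u{\left(g,N \right)} = \frac{1}{2 \left(206 + 42\right)} = \frac{1}{2 \cdot 248} = \frac{1}{2} \cdot \frac{1}{248} = \frac{1}{496}$)
$D + u{\left(-71 - 53,-112 \right)} = -24720 + \frac{1}{496} = - \frac{12261119}{496}$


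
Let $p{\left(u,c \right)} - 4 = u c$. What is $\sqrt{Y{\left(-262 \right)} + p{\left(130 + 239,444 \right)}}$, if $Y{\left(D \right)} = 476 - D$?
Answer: $\sqrt{164578} \approx 405.68$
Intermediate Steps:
$p{\left(u,c \right)} = 4 + c u$ ($p{\left(u,c \right)} = 4 + u c = 4 + c u$)
$\sqrt{Y{\left(-262 \right)} + p{\left(130 + 239,444 \right)}} = \sqrt{\left(476 - -262\right) + \left(4 + 444 \left(130 + 239\right)\right)} = \sqrt{\left(476 + 262\right) + \left(4 + 444 \cdot 369\right)} = \sqrt{738 + \left(4 + 163836\right)} = \sqrt{738 + 163840} = \sqrt{164578}$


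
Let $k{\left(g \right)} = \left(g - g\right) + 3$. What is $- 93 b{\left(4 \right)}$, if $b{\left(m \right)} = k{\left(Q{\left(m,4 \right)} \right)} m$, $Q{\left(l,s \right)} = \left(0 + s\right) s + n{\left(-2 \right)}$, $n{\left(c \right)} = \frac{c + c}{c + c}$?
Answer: $-1116$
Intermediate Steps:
$n{\left(c \right)} = 1$ ($n{\left(c \right)} = \frac{2 c}{2 c} = 2 c \frac{1}{2 c} = 1$)
$Q{\left(l,s \right)} = 1 + s^{2}$ ($Q{\left(l,s \right)} = \left(0 + s\right) s + 1 = s s + 1 = s^{2} + 1 = 1 + s^{2}$)
$k{\left(g \right)} = 3$ ($k{\left(g \right)} = 0 + 3 = 3$)
$b{\left(m \right)} = 3 m$
$- 93 b{\left(4 \right)} = - 93 \cdot 3 \cdot 4 = \left(-93\right) 12 = -1116$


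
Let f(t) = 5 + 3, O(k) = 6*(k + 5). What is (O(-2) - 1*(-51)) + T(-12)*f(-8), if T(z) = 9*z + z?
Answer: -891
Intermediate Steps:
T(z) = 10*z
O(k) = 30 + 6*k (O(k) = 6*(5 + k) = 30 + 6*k)
f(t) = 8
(O(-2) - 1*(-51)) + T(-12)*f(-8) = ((30 + 6*(-2)) - 1*(-51)) + (10*(-12))*8 = ((30 - 12) + 51) - 120*8 = (18 + 51) - 960 = 69 - 960 = -891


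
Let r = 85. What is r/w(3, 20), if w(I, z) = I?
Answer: 85/3 ≈ 28.333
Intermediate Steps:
r/w(3, 20) = 85/3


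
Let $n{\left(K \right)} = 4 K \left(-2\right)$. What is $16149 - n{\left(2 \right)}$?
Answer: $16165$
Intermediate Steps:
$n{\left(K \right)} = - 8 K$
$16149 - n{\left(2 \right)} = 16149 - \left(-8\right) 2 = 16149 - -16 = 16149 + 16 = 16165$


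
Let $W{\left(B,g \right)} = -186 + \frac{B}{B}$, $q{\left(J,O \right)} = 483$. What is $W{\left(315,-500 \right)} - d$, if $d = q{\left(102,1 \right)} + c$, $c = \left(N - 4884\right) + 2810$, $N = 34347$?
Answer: $-32941$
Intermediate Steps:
$c = 32273$ ($c = \left(34347 - 4884\right) + 2810 = 29463 + 2810 = 32273$)
$W{\left(B,g \right)} = -185$ ($W{\left(B,g \right)} = -186 + 1 = -185$)
$d = 32756$ ($d = 483 + 32273 = 32756$)
$W{\left(315,-500 \right)} - d = -185 - 32756 = -32941$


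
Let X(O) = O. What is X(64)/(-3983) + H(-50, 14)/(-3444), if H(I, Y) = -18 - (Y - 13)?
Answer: -20677/1959636 ≈ -0.010551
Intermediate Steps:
H(I, Y) = -5 - Y (H(I, Y) = -18 - (-13 + Y) = -18 + (13 - Y) = -5 - Y)
X(64)/(-3983) + H(-50, 14)/(-3444) = 64/(-3983) + (-5 - 1*14)/(-3444) = 64*(-1/3983) + (-5 - 14)*(-1/3444) = -64/3983 - 19*(-1/3444) = -64/3983 + 19/3444 = -20677/1959636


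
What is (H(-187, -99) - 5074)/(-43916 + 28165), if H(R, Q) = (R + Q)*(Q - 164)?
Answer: -70144/15751 ≈ -4.4533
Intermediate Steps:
H(R, Q) = (-164 + Q)*(Q + R) (H(R, Q) = (Q + R)*(-164 + Q) = (-164 + Q)*(Q + R))
(H(-187, -99) - 5074)/(-43916 + 28165) = (((-99)**2 - 164*(-99) - 164*(-187) - 99*(-187)) - 5074)/(-43916 + 28165) = ((9801 + 16236 + 30668 + 18513) - 5074)/(-15751) = (75218 - 5074)*(-1/15751) = 70144*(-1/15751) = -70144/15751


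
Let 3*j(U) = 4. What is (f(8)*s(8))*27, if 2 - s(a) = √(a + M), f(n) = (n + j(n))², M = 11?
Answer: 4704 - 2352*√19 ≈ -5548.1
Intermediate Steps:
j(U) = 4/3 (j(U) = (⅓)*4 = 4/3)
f(n) = (4/3 + n)² (f(n) = (n + 4/3)² = (4/3 + n)²)
s(a) = 2 - √(11 + a) (s(a) = 2 - √(a + 11) = 2 - √(11 + a))
(f(8)*s(8))*27 = (((4 + 3*8)²/9)*(2 - √(11 + 8)))*27 = (((4 + 24)²/9)*(2 - √19))*27 = (((⅑)*28²)*(2 - √19))*27 = (((⅑)*784)*(2 - √19))*27 = (784*(2 - √19)/9)*27 = (1568/9 - 784*√19/9)*27 = 4704 - 2352*√19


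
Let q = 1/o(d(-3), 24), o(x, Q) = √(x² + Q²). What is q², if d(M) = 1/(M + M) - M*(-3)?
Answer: 36/23761 ≈ 0.0015151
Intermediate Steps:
d(M) = 1/(2*M) + 3*M (d(M) = 1/(2*M) - (-3)*M = 1/(2*M) + 3*M)
o(x, Q) = √(Q² + x²)
q = 6*√23761/23761 (q = 1/(√(24² + ((½)/(-3) + 3*(-3))²)) = 1/(√(576 + ((½)*(-⅓) - 9)²)) = 1/(√(576 + (-⅙ - 9)²)) = 1/(√(576 + (-55/6)²)) = 1/(√(576 + 3025/36)) = 1/(√(23761/36)) = 1/(√23761/6) = 6*√23761/23761 ≈ 0.038924)
q² = (6*√23761/23761)² = 36/23761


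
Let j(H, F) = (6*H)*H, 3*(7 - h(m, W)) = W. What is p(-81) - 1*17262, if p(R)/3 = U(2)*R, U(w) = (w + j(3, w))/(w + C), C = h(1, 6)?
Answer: -19206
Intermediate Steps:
h(m, W) = 7 - W/3
C = 5 (C = 7 - 1/3*6 = 7 - 2 = 5)
j(H, F) = 6*H**2
U(w) = (54 + w)/(5 + w) (U(w) = (w + 6*3**2)/(w + 5) = (w + 6*9)/(5 + w) = (w + 54)/(5 + w) = (54 + w)/(5 + w))
p(R) = 24*R (p(R) = 3*(((54 + 2)/(5 + 2))*R) = 3*((56/7)*R) = 3*(((1/7)*56)*R) = 3*(8*R) = 24*R)
p(-81) - 1*17262 = 24*(-81) - 1*17262 = -1944 - 17262 = -19206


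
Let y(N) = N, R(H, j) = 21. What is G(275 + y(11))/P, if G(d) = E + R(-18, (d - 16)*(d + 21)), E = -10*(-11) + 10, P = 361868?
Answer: 141/361868 ≈ 0.00038964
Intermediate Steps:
E = 120 (E = 110 + 10 = 120)
G(d) = 141 (G(d) = 120 + 21 = 141)
G(275 + y(11))/P = 141/361868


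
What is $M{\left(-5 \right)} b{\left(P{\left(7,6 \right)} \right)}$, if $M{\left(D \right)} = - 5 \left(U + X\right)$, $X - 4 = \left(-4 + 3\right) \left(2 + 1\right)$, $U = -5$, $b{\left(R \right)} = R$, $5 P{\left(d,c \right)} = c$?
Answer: $24$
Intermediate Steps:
$P{\left(d,c \right)} = \frac{c}{5}$
$X = 1$ ($X = 4 + \left(-4 + 3\right) \left(2 + 1\right) = 4 - 3 = 1$)
$M{\left(D \right)} = 20$ ($M{\left(D \right)} = - 5 \left(-5 + 1\right) = \left(-5\right) \left(-4\right) = 20$)
$M{\left(-5 \right)} b{\left(P{\left(7,6 \right)} \right)} = 20 \cdot \frac{1}{5} \cdot 6 = 20 \cdot \frac{6}{5} = 24$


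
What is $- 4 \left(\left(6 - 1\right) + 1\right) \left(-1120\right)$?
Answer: $26880$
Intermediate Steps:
$- 4 \left(\left(6 - 1\right) + 1\right) \left(-1120\right) = - 4 \left(5 + 1\right) \left(-1120\right) = \left(-4\right) 6 \left(-1120\right) = \left(-24\right) \left(-1120\right) = 26880$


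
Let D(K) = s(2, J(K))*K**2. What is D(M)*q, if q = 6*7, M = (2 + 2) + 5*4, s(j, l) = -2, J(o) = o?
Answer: -48384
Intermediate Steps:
M = 24 (M = 4 + 20 = 24)
D(K) = -2*K**2
q = 42
D(M)*q = -2*24**2*42 = -2*576*42 = -1152*42 = -48384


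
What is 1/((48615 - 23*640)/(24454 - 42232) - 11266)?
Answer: -17778/200320843 ≈ -8.8748e-5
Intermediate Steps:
1/((48615 - 23*640)/(24454 - 42232) - 11266) = 1/((48615 - 14720)/(-17778) - 11266) = 1/(33895*(-1/17778) - 11266) = 1/(-33895/17778 - 11266) = 1/(-200320843/17778) = -17778/200320843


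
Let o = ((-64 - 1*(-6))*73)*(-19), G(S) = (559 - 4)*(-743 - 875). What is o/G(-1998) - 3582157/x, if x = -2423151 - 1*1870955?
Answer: 1435648756577/1928032123470 ≈ 0.74462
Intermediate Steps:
G(S) = -897990 (G(S) = 555*(-1618) = -897990)
o = 80446 (o = ((-64 + 6)*73)*(-19) = -58*73*(-19) = -4234*(-19) = 80446)
x = -4294106 (x = -2423151 - 1870955 = -4294106)
o/G(-1998) - 3582157/x = 80446/(-897990) - 3582157/(-4294106) = 80446*(-1/897990) - 3582157*(-1/4294106) = -40223/448995 + 3582157/4294106 = 1435648756577/1928032123470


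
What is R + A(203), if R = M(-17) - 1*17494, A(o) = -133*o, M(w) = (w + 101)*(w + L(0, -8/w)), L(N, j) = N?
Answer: -45921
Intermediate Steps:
M(w) = w*(101 + w) (M(w) = (w + 101)*(w + 0) = (101 + w)*w = w*(101 + w))
R = -18922 (R = -17*(101 - 17) - 1*17494 = -17*84 - 17494 = -1428 - 17494 = -18922)
R + A(203) = -18922 - 133*203 = -18922 - 26999 = -45921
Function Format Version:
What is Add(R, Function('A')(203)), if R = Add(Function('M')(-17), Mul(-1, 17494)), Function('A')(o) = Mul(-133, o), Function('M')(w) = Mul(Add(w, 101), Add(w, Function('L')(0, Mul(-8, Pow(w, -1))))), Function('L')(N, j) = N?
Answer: -45921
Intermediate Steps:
Function('M')(w) = Mul(w, Add(101, w)) (Function('M')(w) = Mul(Add(w, 101), Add(w, 0)) = Mul(Add(101, w), w) = Mul(w, Add(101, w)))
R = -18922 (R = Add(Mul(-17, Add(101, -17)), Mul(-1, 17494)) = Add(Mul(-17, 84), -17494) = Add(-1428, -17494) = -18922)
Add(R, Function('A')(203)) = Add(-18922, Mul(-133, 203)) = Add(-18922, -26999) = -45921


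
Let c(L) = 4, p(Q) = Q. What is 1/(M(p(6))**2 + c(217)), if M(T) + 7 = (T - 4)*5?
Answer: 1/13 ≈ 0.076923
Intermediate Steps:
M(T) = -27 + 5*T (M(T) = -7 + (T - 4)*5 = -7 + (-4 + T)*5 = -7 + (-20 + 5*T) = -27 + 5*T)
1/(M(p(6))**2 + c(217)) = 1/((-27 + 5*6)**2 + 4) = 1/((-27 + 30)**2 + 4) = 1/(3**2 + 4) = 1/(9 + 4) = 1/13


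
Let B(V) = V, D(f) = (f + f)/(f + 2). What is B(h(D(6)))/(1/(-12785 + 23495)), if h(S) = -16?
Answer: -171360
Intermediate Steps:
D(f) = 2*f/(2 + f) (D(f) = (2*f)/(2 + f) = 2*f/(2 + f))
B(h(D(6)))/(1/(-12785 + 23495)) = -16/(1/(-12785 + 23495)) = -16/(1/10710) = -16/1/10710 = -16*10710 = -171360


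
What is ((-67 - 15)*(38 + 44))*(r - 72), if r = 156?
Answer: -564816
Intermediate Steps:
((-67 - 15)*(38 + 44))*(r - 72) = ((-67 - 15)*(38 + 44))*(156 - 72) = -82*82*84 = -6724*84 = -564816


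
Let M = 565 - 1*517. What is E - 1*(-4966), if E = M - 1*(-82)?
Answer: 5096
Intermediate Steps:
M = 48 (M = 565 - 517 = 48)
E = 130 (E = 48 - 1*(-82) = 48 + 82 = 130)
E - 1*(-4966) = 130 - 1*(-4966) = 130 + 4966 = 5096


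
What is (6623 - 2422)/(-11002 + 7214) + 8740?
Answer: 33102919/3788 ≈ 8738.9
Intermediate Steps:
(6623 - 2422)/(-11002 + 7214) + 8740 = 4201/(-3788) + 8740 = 4201*(-1/3788) + 8740 = -4201/3788 + 8740 = 33102919/3788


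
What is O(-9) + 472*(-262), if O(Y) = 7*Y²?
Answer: -123097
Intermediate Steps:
O(-9) + 472*(-262) = 7*(-9)² + 472*(-262) = 7*81 - 123664 = 567 - 123664 = -123097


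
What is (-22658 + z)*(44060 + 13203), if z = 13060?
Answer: -549610274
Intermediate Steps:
(-22658 + z)*(44060 + 13203) = (-22658 + 13060)*(44060 + 13203) = -9598*57263 = -549610274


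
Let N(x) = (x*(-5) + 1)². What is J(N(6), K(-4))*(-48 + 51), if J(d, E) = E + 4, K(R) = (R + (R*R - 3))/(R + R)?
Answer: 69/8 ≈ 8.6250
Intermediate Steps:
K(R) = (-3 + R + R²)/(2*R) (K(R) = (R + (R² - 3))/((2*R)) = (R + (-3 + R²))*(1/(2*R)) = (-3 + R + R²)*(1/(2*R)) = (-3 + R + R²)/(2*R))
N(x) = (1 - 5*x)² (N(x) = (-5*x + 1)² = (1 - 5*x)²)
J(d, E) = 4 + E
J(N(6), K(-4))*(-48 + 51) = (4 + (½)*(-3 - 4*(1 - 4))/(-4))*(-48 + 51) = (4 + (½)*(-¼)*(-3 - 4*(-3)))*3 = (4 + (½)*(-¼)*(-3 + 12))*3 = (4 + (½)*(-¼)*9)*3 = (4 - 9/8)*3 = (23/8)*3 = 69/8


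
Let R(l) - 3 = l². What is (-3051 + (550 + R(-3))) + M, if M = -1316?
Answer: -3805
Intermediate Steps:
R(l) = 3 + l²
(-3051 + (550 + R(-3))) + M = (-3051 + (550 + (3 + (-3)²))) - 1316 = (-3051 + (550 + (3 + 9))) - 1316 = (-3051 + (550 + 12)) - 1316 = (-3051 + 562) - 1316 = -2489 - 1316 = -3805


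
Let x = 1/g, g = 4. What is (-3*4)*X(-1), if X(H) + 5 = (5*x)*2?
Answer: 30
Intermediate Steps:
x = ¼ (x = 1/4 = ¼ ≈ 0.25000)
X(H) = -5/2 (X(H) = -5 + (5*(¼))*2 = -5 + (5/4)*2 = -5 + 5/2 = -5/2)
(-3*4)*X(-1) = -3*4*(-5/2) = -12*(-5/2) = 30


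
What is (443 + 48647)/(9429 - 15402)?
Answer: -49090/5973 ≈ -8.2186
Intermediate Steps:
(443 + 48647)/(9429 - 15402) = 49090/(-5973) = 49090*(-1/5973) = -49090/5973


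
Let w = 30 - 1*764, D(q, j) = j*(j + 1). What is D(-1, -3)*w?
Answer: -4404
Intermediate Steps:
D(q, j) = j*(1 + j)
w = -734 (w = 30 - 764 = -734)
D(-1, -3)*w = -3*(1 - 3)*(-734) = -3*(-2)*(-734) = 6*(-734) = -4404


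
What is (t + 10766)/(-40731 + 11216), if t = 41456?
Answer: -52222/29515 ≈ -1.7693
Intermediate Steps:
(t + 10766)/(-40731 + 11216) = (41456 + 10766)/(-40731 + 11216) = 52222/(-29515) = 52222*(-1/29515) = -52222/29515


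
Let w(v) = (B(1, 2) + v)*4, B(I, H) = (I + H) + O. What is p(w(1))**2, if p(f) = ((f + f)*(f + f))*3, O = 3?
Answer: 88510464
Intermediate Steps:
B(I, H) = 3 + H + I (B(I, H) = (I + H) + 3 = (H + I) + 3 = 3 + H + I)
w(v) = 24 + 4*v (w(v) = ((3 + 2 + 1) + v)*4 = (6 + v)*4 = 24 + 4*v)
p(f) = 12*f**2 (p(f) = ((2*f)*(2*f))*3 = (4*f**2)*3 = 12*f**2)
p(w(1))**2 = (12*(24 + 4*1)**2)**2 = (12*(24 + 4)**2)**2 = (12*28**2)**2 = (12*784)**2 = 9408**2 = 88510464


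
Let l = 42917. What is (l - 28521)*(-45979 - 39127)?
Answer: -1225185976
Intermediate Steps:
(l - 28521)*(-45979 - 39127) = (42917 - 28521)*(-45979 - 39127) = 14396*(-85106) = -1225185976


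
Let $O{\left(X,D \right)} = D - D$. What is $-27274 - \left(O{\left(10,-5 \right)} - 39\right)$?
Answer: $-27235$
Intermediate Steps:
$O{\left(X,D \right)} = 0$
$-27274 - \left(O{\left(10,-5 \right)} - 39\right) = -27274 - \left(0 - 39\right) = -27274 - -39 = -27274 + 39 = -27235$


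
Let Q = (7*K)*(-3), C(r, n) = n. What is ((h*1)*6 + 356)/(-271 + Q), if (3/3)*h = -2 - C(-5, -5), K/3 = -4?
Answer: -374/19 ≈ -19.684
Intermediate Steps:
K = -12 (K = 3*(-4) = -12)
h = 3 (h = -2 - 1*(-5) = -2 + 5 = 3)
Q = 252 (Q = (7*(-12))*(-3) = -84*(-3) = 252)
((h*1)*6 + 356)/(-271 + Q) = ((3*1)*6 + 356)/(-271 + 252) = (3*6 + 356)/(-19) = (18 + 356)*(-1/19) = 374*(-1/19) = -374/19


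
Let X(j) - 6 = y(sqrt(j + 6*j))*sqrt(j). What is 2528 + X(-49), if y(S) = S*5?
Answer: 2534 - 245*sqrt(7) ≈ 1885.8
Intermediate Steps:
y(S) = 5*S
X(j) = 6 + 5*j*sqrt(7) (X(j) = 6 + (5*sqrt(j + 6*j))*sqrt(j) = 6 + (5*sqrt(7*j))*sqrt(j) = 6 + (5*(sqrt(7)*sqrt(j)))*sqrt(j) = 6 + (5*sqrt(7)*sqrt(j))*sqrt(j) = 6 + 5*j*sqrt(7))
2528 + X(-49) = 2528 + (6 + 5*(-49)*sqrt(7)) = 2528 + (6 - 245*sqrt(7)) = 2534 - 245*sqrt(7)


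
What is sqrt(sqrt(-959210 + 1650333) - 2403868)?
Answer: sqrt(-2403868 + sqrt(691123)) ≈ 1550.2*I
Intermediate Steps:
sqrt(sqrt(-959210 + 1650333) - 2403868) = sqrt(sqrt(691123) - 2403868) = sqrt(-2403868 + sqrt(691123))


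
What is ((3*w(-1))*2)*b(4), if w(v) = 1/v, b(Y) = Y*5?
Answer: -120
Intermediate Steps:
b(Y) = 5*Y
((3*w(-1))*2)*b(4) = ((3/(-1))*2)*(5*4) = ((3*(-1))*2)*20 = -3*2*20 = -6*20 = -120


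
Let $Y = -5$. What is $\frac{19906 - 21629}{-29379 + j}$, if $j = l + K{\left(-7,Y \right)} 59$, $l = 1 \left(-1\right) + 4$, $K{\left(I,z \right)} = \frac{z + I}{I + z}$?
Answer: $\frac{1723}{29317} \approx 0.058771$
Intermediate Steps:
$K{\left(I,z \right)} = 1$ ($K{\left(I,z \right)} = \frac{I + z}{I + z} = 1$)
$l = 3$ ($l = -1 + 4 = 3$)
$j = 62$ ($j = 3 + 1 \cdot 59 = 3 + 59 = 62$)
$\frac{19906 - 21629}{-29379 + j} = \frac{19906 - 21629}{-29379 + 62} = - \frac{1723}{-29317} = \left(-1723\right) \left(- \frac{1}{29317}\right) = \frac{1723}{29317}$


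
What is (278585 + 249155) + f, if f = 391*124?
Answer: 576224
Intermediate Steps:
f = 48484
(278585 + 249155) + f = (278585 + 249155) + 48484 = 527740 + 48484 = 576224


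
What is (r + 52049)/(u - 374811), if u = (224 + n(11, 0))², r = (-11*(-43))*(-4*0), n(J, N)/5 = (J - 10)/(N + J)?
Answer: -273823/1706790 ≈ -0.16043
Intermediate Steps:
n(J, N) = 5*(-10 + J)/(J + N) (n(J, N) = 5*((J - 10)/(N + J)) = 5*((-10 + J)/(J + N)) = 5*(-10 + J)/(J + N))
r = 0 (r = 473*0 = 0)
u = 6095961/121 (u = (224 + 5*(-10 + 11)/(11 + 0))² = (224 + 5*1/11)² = (224 + 5*(1/11)*1)² = (224 + 5/11)² = (2469/11)² = 6095961/121 ≈ 50380.)
(r + 52049)/(u - 374811) = (0 + 52049)/(6095961/121 - 374811) = 52049/(-39256170/121) = 52049*(-121/39256170) = -273823/1706790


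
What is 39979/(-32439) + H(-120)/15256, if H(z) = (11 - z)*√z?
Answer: -39979/32439 + 131*I*√30/7628 ≈ -1.2324 + 0.094064*I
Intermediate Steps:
H(z) = √z*(11 - z)
39979/(-32439) + H(-120)/15256 = 39979/(-32439) + (√(-120)*(11 - 1*(-120)))/15256 = 39979*(-1/32439) + ((2*I*√30)*(11 + 120))*(1/15256) = -39979/32439 + ((2*I*√30)*131)*(1/15256) = -39979/32439 + (262*I*√30)*(1/15256) = -39979/32439 + 131*I*√30/7628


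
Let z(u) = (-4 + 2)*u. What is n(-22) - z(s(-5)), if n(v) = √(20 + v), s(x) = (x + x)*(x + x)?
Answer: 200 + I*√2 ≈ 200.0 + 1.4142*I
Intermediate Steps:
s(x) = 4*x² (s(x) = (2*x)*(2*x) = 4*x²)
z(u) = -2*u
n(-22) - z(s(-5)) = √(20 - 22) - (-2)*4*(-5)² = √(-2) - (-2)*4*25 = I*√2 - (-2)*100 = I*√2 - 1*(-200) = I*√2 + 200 = 200 + I*√2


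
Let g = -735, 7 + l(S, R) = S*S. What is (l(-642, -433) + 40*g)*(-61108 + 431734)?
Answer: 141859695882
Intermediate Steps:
l(S, R) = -7 + S**2 (l(S, R) = -7 + S*S = -7 + S**2)
(l(-642, -433) + 40*g)*(-61108 + 431734) = ((-7 + (-642)**2) + 40*(-735))*(-61108 + 431734) = ((-7 + 412164) - 29400)*370626 = (412157 - 29400)*370626 = 382757*370626 = 141859695882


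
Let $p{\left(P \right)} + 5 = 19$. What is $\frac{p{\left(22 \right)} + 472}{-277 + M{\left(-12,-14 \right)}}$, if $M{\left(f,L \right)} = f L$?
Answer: $- \frac{486}{109} \approx -4.4587$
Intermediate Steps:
$p{\left(P \right)} = 14$ ($p{\left(P \right)} = -5 + 19 = 14$)
$M{\left(f,L \right)} = L f$
$\frac{p{\left(22 \right)} + 472}{-277 + M{\left(-12,-14 \right)}} = \frac{14 + 472}{-277 - -168} = \frac{486}{-277 + 168} = \frac{486}{-109} = 486 \left(- \frac{1}{109}\right) = - \frac{486}{109}$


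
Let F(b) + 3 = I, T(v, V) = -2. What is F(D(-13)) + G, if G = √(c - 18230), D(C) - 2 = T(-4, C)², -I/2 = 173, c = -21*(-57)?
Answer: -349 + I*√17033 ≈ -349.0 + 130.51*I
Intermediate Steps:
c = 1197
I = -346 (I = -2*173 = -346)
D(C) = 6 (D(C) = 2 + (-2)² = 2 + 4 = 6)
G = I*√17033 (G = √(1197 - 18230) = √(-17033) = I*√17033 ≈ 130.51*I)
F(b) = -349 (F(b) = -3 - 346 = -349)
F(D(-13)) + G = -349 + I*√17033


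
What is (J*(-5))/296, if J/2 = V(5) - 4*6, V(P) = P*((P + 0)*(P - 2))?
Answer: -255/148 ≈ -1.7230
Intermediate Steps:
V(P) = P²*(-2 + P) (V(P) = P*(P*(-2 + P)) = P²*(-2 + P))
J = 102 (J = 2*(5²*(-2 + 5) - 4*6) = 2*(25*3 - 24) = 2*(75 - 24) = 2*51 = 102)
(J*(-5))/296 = (102*(-5))/296 = -510*1/296 = -255/148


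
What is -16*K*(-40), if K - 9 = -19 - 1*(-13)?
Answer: 1920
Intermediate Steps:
K = 3 (K = 9 + (-19 - 1*(-13)) = 9 + (-19 + 13) = 9 - 6 = 3)
-16*K*(-40) = -16*3*(-40) = -48*(-40) = 1920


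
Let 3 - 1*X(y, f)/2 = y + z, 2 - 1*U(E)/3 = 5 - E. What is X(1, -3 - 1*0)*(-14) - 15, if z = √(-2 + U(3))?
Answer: -71 + 28*I*√2 ≈ -71.0 + 39.598*I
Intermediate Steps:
U(E) = -9 + 3*E (U(E) = 6 - 3*(5 - E) = 6 + (-15 + 3*E) = -9 + 3*E)
z = I*√2 (z = √(-2 + (-9 + 3*3)) = √(-2 + (-9 + 9)) = √(-2 + 0) = √(-2) = I*√2 ≈ 1.4142*I)
X(y, f) = 6 - 2*y - 2*I*√2 (X(y, f) = 6 - 2*(y + I*√2) = 6 + (-2*y - 2*I*√2) = 6 - 2*y - 2*I*√2)
X(1, -3 - 1*0)*(-14) - 15 = (6 - 2*1 - 2*I*√2)*(-14) - 15 = (6 - 2 - 2*I*√2)*(-14) - 15 = (4 - 2*I*√2)*(-14) - 15 = (-56 + 28*I*√2) - 15 = -71 + 28*I*√2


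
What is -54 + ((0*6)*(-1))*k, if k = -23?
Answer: -54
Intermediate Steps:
-54 + ((0*6)*(-1))*k = -54 + ((0*6)*(-1))*(-23) = -54 + (0*(-1))*(-23) = -54 + 0*(-23) = -54 + 0 = -54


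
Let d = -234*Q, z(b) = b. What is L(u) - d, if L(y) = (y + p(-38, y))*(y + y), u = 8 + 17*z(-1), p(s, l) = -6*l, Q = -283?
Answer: -67032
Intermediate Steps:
u = -9 (u = 8 + 17*(-1) = 8 - 17 = -9)
L(y) = -10*y² (L(y) = (y - 6*y)*(y + y) = (-5*y)*(2*y) = -10*y²)
d = 66222 (d = -234*(-283) = 66222)
L(u) - d = -10*(-9)² - 1*66222 = -10*81 - 66222 = -810 - 66222 = -67032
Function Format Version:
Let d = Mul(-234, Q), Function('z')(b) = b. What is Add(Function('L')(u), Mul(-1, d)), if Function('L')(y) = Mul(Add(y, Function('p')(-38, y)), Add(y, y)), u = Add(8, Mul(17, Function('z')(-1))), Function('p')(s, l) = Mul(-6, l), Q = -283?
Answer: -67032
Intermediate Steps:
u = -9 (u = Add(8, Mul(17, -1)) = Add(8, -17) = -9)
Function('L')(y) = Mul(-10, Pow(y, 2)) (Function('L')(y) = Mul(Add(y, Mul(-6, y)), Add(y, y)) = Mul(Mul(-5, y), Mul(2, y)) = Mul(-10, Pow(y, 2)))
d = 66222 (d = Mul(-234, -283) = 66222)
Add(Function('L')(u), Mul(-1, d)) = Add(Mul(-10, Pow(-9, 2)), Mul(-1, 66222)) = Add(Mul(-10, 81), -66222) = Add(-810, -66222) = -67032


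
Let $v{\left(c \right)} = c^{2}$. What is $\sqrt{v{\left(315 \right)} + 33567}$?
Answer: $2 \sqrt{33198} \approx 364.41$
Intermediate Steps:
$\sqrt{v{\left(315 \right)} + 33567} = \sqrt{315^{2} + 33567} = \sqrt{99225 + 33567} = \sqrt{132792} = 2 \sqrt{33198}$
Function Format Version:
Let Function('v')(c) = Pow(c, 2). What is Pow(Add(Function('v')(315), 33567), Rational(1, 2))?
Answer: Mul(2, Pow(33198, Rational(1, 2))) ≈ 364.41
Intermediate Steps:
Pow(Add(Function('v')(315), 33567), Rational(1, 2)) = Pow(Add(Pow(315, 2), 33567), Rational(1, 2)) = Pow(Add(99225, 33567), Rational(1, 2)) = Pow(132792, Rational(1, 2)) = Mul(2, Pow(33198, Rational(1, 2)))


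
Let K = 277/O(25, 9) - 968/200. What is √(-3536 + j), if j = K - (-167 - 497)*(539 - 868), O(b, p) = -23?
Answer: 2*I*√734016871/115 ≈ 471.18*I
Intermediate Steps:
K = -9708/575 (K = 277/(-23) - 968/200 = 277*(-1/23) - 968*1/200 = -277/23 - 121/25 = -9708/575 ≈ -16.883)
j = -125621908/575 (j = -9708/575 - (-167 - 497)*(539 - 868) = -9708/575 - (-664)*(-329) = -9708/575 - 1*218456 = -9708/575 - 218456 = -125621908/575 ≈ -2.1847e+5)
√(-3536 + j) = √(-3536 - 125621908/575) = √(-127655108/575) = 2*I*√734016871/115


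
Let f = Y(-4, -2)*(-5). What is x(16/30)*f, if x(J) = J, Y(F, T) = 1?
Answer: -8/3 ≈ -2.6667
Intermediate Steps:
f = -5 (f = 1*(-5) = -5)
x(16/30)*f = (16/30)*(-5) = (16*(1/30))*(-5) = (8/15)*(-5) = -8/3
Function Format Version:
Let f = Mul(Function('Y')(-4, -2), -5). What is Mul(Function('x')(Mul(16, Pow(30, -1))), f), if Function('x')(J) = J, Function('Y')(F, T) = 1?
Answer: Rational(-8, 3) ≈ -2.6667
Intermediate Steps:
f = -5 (f = Mul(1, -5) = -5)
Mul(Function('x')(Mul(16, Pow(30, -1))), f) = Mul(Mul(16, Pow(30, -1)), -5) = Mul(Mul(16, Rational(1, 30)), -5) = Mul(Rational(8, 15), -5) = Rational(-8, 3)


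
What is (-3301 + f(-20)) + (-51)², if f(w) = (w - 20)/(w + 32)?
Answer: -2110/3 ≈ -703.33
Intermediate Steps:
f(w) = (-20 + w)/(32 + w)
(-3301 + f(-20)) + (-51)² = (-3301 + (-20 - 20)/(32 - 20)) + (-51)² = (-3301 - 40/12) + 2601 = (-3301 + (1/12)*(-40)) + 2601 = (-3301 - 10/3) + 2601 = -9913/3 + 2601 = -2110/3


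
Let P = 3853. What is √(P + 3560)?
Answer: √7413 ≈ 86.099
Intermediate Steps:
√(P + 3560) = √(3853 + 3560) = √7413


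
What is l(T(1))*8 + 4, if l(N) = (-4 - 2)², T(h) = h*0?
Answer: 292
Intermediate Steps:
T(h) = 0
l(N) = 36 (l(N) = (-6)² = 36)
l(T(1))*8 + 4 = 36*8 + 4 = 288 + 4 = 292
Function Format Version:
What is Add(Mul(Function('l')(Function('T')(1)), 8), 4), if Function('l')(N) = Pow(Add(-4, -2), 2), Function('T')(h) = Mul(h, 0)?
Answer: 292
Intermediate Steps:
Function('T')(h) = 0
Function('l')(N) = 36 (Function('l')(N) = Pow(-6, 2) = 36)
Add(Mul(Function('l')(Function('T')(1)), 8), 4) = Add(Mul(36, 8), 4) = Add(288, 4) = 292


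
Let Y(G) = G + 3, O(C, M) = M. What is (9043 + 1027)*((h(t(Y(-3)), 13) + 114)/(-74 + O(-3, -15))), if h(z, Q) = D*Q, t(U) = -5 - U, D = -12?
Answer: 422940/89 ≈ 4752.1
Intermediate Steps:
Y(G) = 3 + G
h(z, Q) = -12*Q
(9043 + 1027)*((h(t(Y(-3)), 13) + 114)/(-74 + O(-3, -15))) = (9043 + 1027)*((-12*13 + 114)/(-74 - 15)) = 10070*((-156 + 114)/(-89)) = 10070*(-42*(-1/89)) = 10070*(42/89) = 422940/89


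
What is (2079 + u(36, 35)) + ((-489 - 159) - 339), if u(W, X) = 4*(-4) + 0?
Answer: 1076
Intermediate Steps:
u(W, X) = -16 (u(W, X) = -16 + 0 = -16)
(2079 + u(36, 35)) + ((-489 - 159) - 339) = (2079 - 16) + ((-489 - 159) - 339) = 2063 + (-648 - 339) = 2063 - 987 = 1076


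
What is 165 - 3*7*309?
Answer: -6324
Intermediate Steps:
165 - 3*7*309 = 165 - 21*309 = 165 - 6489 = -6324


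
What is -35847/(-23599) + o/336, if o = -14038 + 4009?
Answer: -74876593/2643088 ≈ -28.329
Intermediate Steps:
o = -10029
-35847/(-23599) + o/336 = -35847/(-23599) - 10029/336 = -35847*(-1/23599) - 10029*1/336 = 35847/23599 - 3343/112 = -74876593/2643088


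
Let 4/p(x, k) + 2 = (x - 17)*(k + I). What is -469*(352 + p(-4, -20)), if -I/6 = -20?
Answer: -173506550/1051 ≈ -1.6509e+5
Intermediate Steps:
I = 120 (I = -6*(-20) = 120)
p(x, k) = 4/(-2 + (-17 + x)*(120 + k)) (p(x, k) = 4/(-2 + (x - 17)*(k + 120)) = 4/(-2 + (-17 + x)*(120 + k)))
-469*(352 + p(-4, -20)) = -469*(352 + 4/(-2042 - 17*(-20) + 120*(-4) - 20*(-4))) = -469*(352 + 4/(-2042 + 340 - 480 + 80)) = -469*(352 + 4/(-2102)) = -469*(352 + 4*(-1/2102)) = -469*(352 - 2/1051) = -469*369950/1051 = -173506550/1051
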